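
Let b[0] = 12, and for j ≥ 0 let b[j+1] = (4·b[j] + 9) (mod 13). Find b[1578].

12

Computing terms: b[0] = 12,  b[1] = 5,  b[2] = 3,  b[3] = 8,  b[4] = 2,  b[5] = 4,  b[6] = 12.
The sequence repeats with period 6.
So b[1578] = b[0 + ((1578-0) mod 6)] = b[0] = 12.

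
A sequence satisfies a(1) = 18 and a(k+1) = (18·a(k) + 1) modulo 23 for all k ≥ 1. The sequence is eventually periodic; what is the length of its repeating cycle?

11

We have a(1) = 18; a(2) = 3; a(3) = 9; a(4) = 2; a(5) = 14; a(6) = 0; a(7) = 1; a(8) = 19; a(9) = 21; a(10) = 11; a(11) = 15; a(12) = 18.
The sequence repeats with period 11.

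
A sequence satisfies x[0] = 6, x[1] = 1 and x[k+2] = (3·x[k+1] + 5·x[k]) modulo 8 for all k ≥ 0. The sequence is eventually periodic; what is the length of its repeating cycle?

We have x[0] = 6, x[1] = 1, x[2] = 1, x[3] = 0, x[4] = 5, x[5] = 7, x[6] = 6, x[7] = 5, x[8] = 5, x[9] = 0, x[10] = 1, x[11] = 3, x[12] = 6, x[13] = 1.
The sequence repeats with period 12.

12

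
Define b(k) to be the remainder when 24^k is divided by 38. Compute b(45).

20

Listing terms: b(0) = 1; b(1) = 24; b(2) = 6; b(3) = 30; b(4) = 36; b(5) = 28; b(6) = 26; b(7) = 16; b(8) = 4; b(9) = 20; b(10) = 24.
Since b(10) = b(1) = 24, the sequence is eventually periodic: after a pre-period of length 1 it cycles with period 9.
For k ≥ 1, b(k) depends only on (k - 1) mod 9. (45 - 1) mod 9 = 8, so b(45) = b(9) = 20.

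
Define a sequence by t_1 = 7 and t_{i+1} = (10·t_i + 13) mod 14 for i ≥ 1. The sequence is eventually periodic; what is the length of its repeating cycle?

Computing terms: t_1 = 7,  t_2 = 13,  t_3 = 3,  t_4 = 1,  t_5 = 9,  t_6 = 5,  t_7 = 7.
Since t_7 = t_1 = 7, the sequence is periodic with period 6.

6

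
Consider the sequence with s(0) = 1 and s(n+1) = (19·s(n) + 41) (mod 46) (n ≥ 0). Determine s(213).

16

We have s(0) = 1; s(1) = 14; s(2) = 31; s(3) = 32; s(4) = 5; s(5) = 44; s(6) = 3; s(7) = 6; s(8) = 17; s(9) = 42; s(10) = 11; s(11) = 20; s(12) = 7; s(13) = 36; s(14) = 35; s(15) = 16; s(16) = 23; s(17) = 18; s(18) = 15; s(19) = 4; s(20) = 25; s(21) = 10; s(22) = 1.
The sequence repeats with period 22.
So s(213) = s(0 + ((213-0) mod 22)) = s(15) = 16.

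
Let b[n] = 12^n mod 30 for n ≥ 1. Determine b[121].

Listing terms: b[1] = 12, b[2] = 24, b[3] = 18, b[4] = 6, b[5] = 12.
The sequence repeats with period 4.
(121 - 1) mod 4 = 0, so b[121] = b[1] = 12.

12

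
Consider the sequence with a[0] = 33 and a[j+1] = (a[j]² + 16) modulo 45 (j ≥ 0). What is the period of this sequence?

3

Listing terms: a[0] = 33,  a[1] = 25,  a[2] = 11,  a[3] = 2,  a[4] = 20,  a[5] = 11.
Since a[5] = a[2] = 11, the sequence is eventually periodic: after a pre-period of length 2 it cycles with period 3.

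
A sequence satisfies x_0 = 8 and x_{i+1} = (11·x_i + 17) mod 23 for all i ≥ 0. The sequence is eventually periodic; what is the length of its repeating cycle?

Listing terms: x_0 = 8,  x_1 = 13,  x_2 = 22,  x_3 = 6,  x_4 = 14,  x_5 = 10,  x_6 = 12,  x_7 = 11,  x_8 = 0,  x_9 = 17,  x_{10} = 20,  x_{11} = 7,  x_{12} = 2,  x_{13} = 16,  x_{14} = 9,  x_{15} = 1,  x_{16} = 5,  x_{17} = 3,  x_{18} = 4,  x_{19} = 15,  x_{20} = 21,  x_{21} = 18,  x_{22} = 8.
The sequence repeats with period 22.

22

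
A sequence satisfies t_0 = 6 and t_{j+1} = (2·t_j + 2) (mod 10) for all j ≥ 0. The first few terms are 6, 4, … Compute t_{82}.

0

Listing terms: t_0 = 6, t_1 = 4, t_2 = 0, t_3 = 2, t_4 = 6.
Since t_4 = t_0 = 6, the sequence is periodic with period 4.
(82 - 0) mod 4 = 2, so t_{82} = t_2 = 0.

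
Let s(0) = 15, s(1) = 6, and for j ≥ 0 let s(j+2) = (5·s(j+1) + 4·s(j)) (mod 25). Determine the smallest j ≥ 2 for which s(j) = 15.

s(0) = 15; s(1) = 6; s(2) = 15; s(3) = 24; s(4) = 5; s(5) = 21; s(6) = 0; s(7) = 9; s(8) = 20; s(9) = 11; s(10) = 10; s(11) = 19; s(12) = 10; s(13) = 1; s(14) = 20; s(15) = 4; s(16) = 0; s(17) = 16; s(18) = 5; s(19) = 14; s(20) = 15; s(21) = 6.
The sequence repeats with period 20.
The value 15 first appears (with j ≥ 2) at s(2).

2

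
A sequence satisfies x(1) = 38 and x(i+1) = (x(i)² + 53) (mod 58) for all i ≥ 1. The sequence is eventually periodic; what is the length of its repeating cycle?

Listing terms: x(1) = 38, x(2) = 47, x(3) = 0, x(4) = 53, x(5) = 20, x(6) = 47.
Since x(6) = x(2) = 47, the sequence is eventually periodic: after a pre-period of length 1 it cycles with period 4.

4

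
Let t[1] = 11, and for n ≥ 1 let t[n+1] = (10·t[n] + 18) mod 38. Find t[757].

30

t[1] = 11; t[2] = 14; t[3] = 6; t[4] = 2; t[5] = 0; t[6] = 18; t[7] = 8; t[8] = 22; t[9] = 10; t[10] = 4; t[11] = 20; t[12] = 28; t[13] = 32; t[14] = 34; t[15] = 16; t[16] = 26; t[17] = 12; t[18] = 24; t[19] = 30; t[20] = 14.
Since t[20] = t[2] = 14, the sequence is eventually periodic: after a pre-period of length 1 it cycles with period 18.
For n ≥ 2, t[n] depends only on (n - 2) mod 18. (757 - 2) mod 18 = 17, so t[757] = t[19] = 30.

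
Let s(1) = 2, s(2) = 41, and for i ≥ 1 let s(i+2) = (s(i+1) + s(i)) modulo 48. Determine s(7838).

Computing terms: s(1) = 2, s(2) = 41, s(3) = 43, s(4) = 36, s(5) = 31, s(6) = 19, s(7) = 2, s(8) = 21, s(9) = 23, s(10) = 44, s(11) = 19, s(12) = 15, s(13) = 34, s(14) = 1, s(15) = 35, s(16) = 36, s(17) = 23, s(18) = 11, s(19) = 34, s(20) = 45, s(21) = 31, s(22) = 28, s(23) = 11, s(24) = 39, s(25) = 2, s(26) = 41.
The sequence repeats with period 24.
(7838 - 1) mod 24 = 13, so s(7838) = s(14) = 1.

1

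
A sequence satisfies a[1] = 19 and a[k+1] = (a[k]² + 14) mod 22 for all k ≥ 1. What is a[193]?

We have a[1] = 19; a[2] = 1; a[3] = 15; a[4] = 19.
The sequence repeats with period 3.
So a[193] = a[1 + ((193-1) mod 3)] = a[1] = 19.

19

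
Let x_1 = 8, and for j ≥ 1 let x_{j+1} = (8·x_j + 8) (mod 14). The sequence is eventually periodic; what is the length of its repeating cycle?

7

We have x_1 = 8, x_2 = 2, x_3 = 10, x_4 = 4, x_5 = 12, x_6 = 6, x_7 = 0, x_8 = 8.
Since x_8 = x_1 = 8, the sequence is periodic with period 7.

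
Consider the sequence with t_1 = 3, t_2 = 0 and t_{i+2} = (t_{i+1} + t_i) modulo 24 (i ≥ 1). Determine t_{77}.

Listing terms: t_1 = 3; t_2 = 0; t_3 = 3; t_4 = 3; t_5 = 6; t_6 = 9; t_7 = 15; t_8 = 0; t_9 = 15; t_{10} = 15; t_{11} = 6; t_{12} = 21; t_{13} = 3; t_{14} = 0.
The sequence repeats with period 12.
(77 - 1) mod 12 = 4, so t_{77} = t_5 = 6.

6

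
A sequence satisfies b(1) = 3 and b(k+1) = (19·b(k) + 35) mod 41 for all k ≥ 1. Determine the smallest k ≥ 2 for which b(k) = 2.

17

Computing terms: b(1) = 3, b(2) = 10, b(3) = 20, b(4) = 5, b(5) = 7, b(6) = 4, b(7) = 29, b(8) = 12, b(9) = 17, b(10) = 30, b(11) = 31, b(12) = 9, b(13) = 1, b(14) = 13, b(15) = 36, b(16) = 22, b(17) = 2, b(18) = 32, b(19) = 28, b(20) = 34, b(21) = 25, b(22) = 18, b(23) = 8, b(24) = 23, b(25) = 21, b(26) = 24, b(27) = 40, b(28) = 16, b(29) = 11, b(30) = 39, b(31) = 38, b(32) = 19, b(33) = 27, b(34) = 15, b(35) = 33, b(36) = 6, b(37) = 26, b(38) = 37, b(39) = 0, b(40) = 35, b(41) = 3.
Since b(41) = b(1) = 3, the sequence is periodic with period 40.
The value 2 first appears (with k ≥ 2) at b(17).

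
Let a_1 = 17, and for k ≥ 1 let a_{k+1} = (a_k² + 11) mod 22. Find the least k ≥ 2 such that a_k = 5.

5

We have a_1 = 17,  a_2 = 14,  a_3 = 9,  a_4 = 4,  a_5 = 5,  a_6 = 14.
Since a_6 = a_2 = 14, the sequence is eventually periodic: after a pre-period of length 1 it cycles with period 4.
The value 5 first appears (with k ≥ 2) at a_5.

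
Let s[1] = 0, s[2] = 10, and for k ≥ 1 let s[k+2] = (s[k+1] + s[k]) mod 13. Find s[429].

2

We have s[1] = 0,  s[2] = 10,  s[3] = 10,  s[4] = 7,  s[5] = 4,  s[6] = 11,  s[7] = 2,  s[8] = 0,  s[9] = 2,  s[10] = 2,  s[11] = 4,  s[12] = 6,  s[13] = 10,  s[14] = 3,  s[15] = 0,  s[16] = 3,  s[17] = 3,  s[18] = 6,  s[19] = 9,  s[20] = 2,  s[21] = 11,  s[22] = 0,  s[23] = 11,  s[24] = 11,  s[25] = 9,  s[26] = 7,  s[27] = 3,  s[28] = 10,  s[29] = 0,  s[30] = 10.
The sequence repeats with period 28.
So s[429] = s[1 + ((429-1) mod 28)] = s[9] = 2.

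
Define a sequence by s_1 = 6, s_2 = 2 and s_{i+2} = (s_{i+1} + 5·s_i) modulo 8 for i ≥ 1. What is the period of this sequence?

We have s_1 = 6; s_2 = 2; s_3 = 0; s_4 = 2; s_5 = 2; s_6 = 4; s_7 = 6; s_8 = 2.
Since (s_7, s_8) = (s_1, s_2) = (6, 2) (two consecutive terms determine the rest), the sequence is periodic with period 6.

6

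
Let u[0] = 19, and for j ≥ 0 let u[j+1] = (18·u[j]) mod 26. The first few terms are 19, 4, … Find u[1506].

u[0] = 19; u[1] = 4; u[2] = 20; u[3] = 22; u[4] = 6; u[5] = 4.
Since u[5] = u[1] = 4, the sequence is eventually periodic: after a pre-period of length 1 it cycles with period 4.
For j ≥ 1, u[j] depends only on (j - 1) mod 4. (1506 - 1) mod 4 = 1, so u[1506] = u[2] = 20.

20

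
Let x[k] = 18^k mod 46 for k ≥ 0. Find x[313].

26

Computing terms: x[0] = 1; x[1] = 18; x[2] = 2; x[3] = 36; x[4] = 4; x[5] = 26; x[6] = 8; x[7] = 6; x[8] = 16; x[9] = 12; x[10] = 32; x[11] = 24; x[12] = 18.
Since x[12] = x[1] = 18, the sequence is eventually periodic: after a pre-period of length 1 it cycles with period 11.
For k ≥ 1, x[k] depends only on (k - 1) mod 11. (313 - 1) mod 11 = 4, so x[313] = x[5] = 26.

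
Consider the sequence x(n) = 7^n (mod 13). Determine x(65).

We have x(1) = 7,  x(2) = 10,  x(3) = 5,  x(4) = 9,  x(5) = 11,  x(6) = 12,  x(7) = 6,  x(8) = 3,  x(9) = 8,  x(10) = 4,  x(11) = 2,  x(12) = 1,  x(13) = 7.
The sequence repeats with period 12.
(65 - 1) mod 12 = 4, so x(65) = x(5) = 11.

11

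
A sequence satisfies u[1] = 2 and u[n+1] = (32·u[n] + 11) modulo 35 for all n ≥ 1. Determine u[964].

Computing terms: u[1] = 2; u[2] = 5; u[3] = 31; u[4] = 23; u[5] = 12; u[6] = 10; u[7] = 16; u[8] = 33; u[9] = 17; u[10] = 30; u[11] = 26; u[12] = 3; u[13] = 2.
The sequence repeats with period 12.
So u[964] = u[1 + ((964-1) mod 12)] = u[4] = 23.

23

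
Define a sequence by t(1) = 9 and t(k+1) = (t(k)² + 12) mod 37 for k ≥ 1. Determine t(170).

19

t(1) = 9, t(2) = 19, t(3) = 3, t(4) = 21, t(5) = 9.
The sequence repeats with period 4.
So t(170) = t(1 + ((170-1) mod 4)) = t(2) = 19.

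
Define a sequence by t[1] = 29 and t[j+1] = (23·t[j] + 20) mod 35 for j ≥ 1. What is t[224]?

t[1] = 29; t[2] = 22; t[3] = 1; t[4] = 8; t[5] = 29.
Since t[5] = t[1] = 29, the sequence is periodic with period 4.
(224 - 1) mod 4 = 3, so t[224] = t[4] = 8.

8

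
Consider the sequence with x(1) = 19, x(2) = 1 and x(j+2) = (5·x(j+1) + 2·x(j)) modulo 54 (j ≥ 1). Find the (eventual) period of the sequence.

9

x(1) = 19, x(2) = 1, x(3) = 43, x(4) = 1, x(5) = 37, x(6) = 25, x(7) = 37, x(8) = 19, x(9) = 7, x(10) = 19, x(11) = 1.
The sequence repeats with period 9.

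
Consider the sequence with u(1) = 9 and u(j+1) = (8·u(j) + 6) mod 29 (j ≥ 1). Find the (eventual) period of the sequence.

28

u(1) = 9; u(2) = 20; u(3) = 21; u(4) = 0; u(5) = 6; u(6) = 25; u(7) = 3; u(8) = 1; u(9) = 14; u(10) = 2; u(11) = 22; u(12) = 8; u(13) = 12; u(14) = 15; u(15) = 10; u(16) = 28; u(17) = 27; u(18) = 19; u(19) = 13; u(20) = 23; u(21) = 16; u(22) = 18; u(23) = 5; u(24) = 17; u(25) = 26; u(26) = 11; u(27) = 7; u(28) = 4; u(29) = 9.
The sequence repeats with period 28.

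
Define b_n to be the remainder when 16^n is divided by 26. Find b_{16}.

16

We have b_0 = 1; b_1 = 16; b_2 = 22; b_3 = 14; b_4 = 16.
Since b_4 = b_1 = 16, the sequence is eventually periodic: after a pre-period of length 1 it cycles with period 3.
For n ≥ 1, b_n depends only on (n - 1) mod 3. (16 - 1) mod 3 = 0, so b_{16} = b_1 = 16.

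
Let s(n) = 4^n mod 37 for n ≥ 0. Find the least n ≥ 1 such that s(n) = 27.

Listing terms: s(0) = 1,  s(1) = 4,  s(2) = 16,  s(3) = 27,  s(4) = 34,  s(5) = 25,  s(6) = 26,  s(7) = 30,  s(8) = 9,  s(9) = 36,  s(10) = 33,  s(11) = 21,  s(12) = 10,  s(13) = 3,  s(14) = 12,  s(15) = 11,  s(16) = 7,  s(17) = 28,  s(18) = 1.
Since s(18) = s(0) = 1, the sequence is periodic with period 18.
The value 27 first appears (with n ≥ 1) at s(3).

3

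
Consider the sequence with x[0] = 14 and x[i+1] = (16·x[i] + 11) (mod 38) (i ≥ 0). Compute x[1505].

9

We have x[0] = 14; x[1] = 7; x[2] = 9; x[3] = 3; x[4] = 21; x[5] = 5; x[6] = 15; x[7] = 23; x[8] = 37; x[9] = 33; x[10] = 7.
Since x[10] = x[1] = 7, the sequence is eventually periodic: after a pre-period of length 1 it cycles with period 9.
For i ≥ 1, x[i] depends only on (i - 1) mod 9. (1505 - 1) mod 9 = 1, so x[1505] = x[2] = 9.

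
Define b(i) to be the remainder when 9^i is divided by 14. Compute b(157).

Listing terms: b(0) = 1,  b(1) = 9,  b(2) = 11,  b(3) = 1.
Since b(3) = b(0) = 1, the sequence is periodic with period 3.
So b(157) = b(0 + ((157-0) mod 3)) = b(1) = 9.

9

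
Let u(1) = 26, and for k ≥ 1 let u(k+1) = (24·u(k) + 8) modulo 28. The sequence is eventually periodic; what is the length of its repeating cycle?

6

Computing terms: u(1) = 26; u(2) = 16; u(3) = 0; u(4) = 8; u(5) = 4; u(6) = 20; u(7) = 12; u(8) = 16.
Since u(8) = u(2) = 16, the sequence is eventually periodic: after a pre-period of length 1 it cycles with period 6.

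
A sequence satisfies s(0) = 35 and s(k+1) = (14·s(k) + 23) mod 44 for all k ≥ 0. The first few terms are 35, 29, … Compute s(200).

Listing terms: s(0) = 35, s(1) = 29, s(2) = 33, s(3) = 1, s(4) = 37, s(5) = 13, s(6) = 29.
Since s(6) = s(1) = 29, the sequence is eventually periodic: after a pre-period of length 1 it cycles with period 5.
For k ≥ 1, s(k) depends only on (k - 1) mod 5. (200 - 1) mod 5 = 4, so s(200) = s(5) = 13.

13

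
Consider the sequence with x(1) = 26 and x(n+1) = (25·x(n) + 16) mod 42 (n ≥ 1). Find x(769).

26

Computing terms: x(1) = 26, x(2) = 36, x(3) = 34, x(4) = 26.
The sequence repeats with period 3.
(769 - 1) mod 3 = 0, so x(769) = x(1) = 26.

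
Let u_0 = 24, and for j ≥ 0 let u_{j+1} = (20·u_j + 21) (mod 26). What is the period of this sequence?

u_0 = 24, u_1 = 7, u_2 = 5, u_3 = 17, u_4 = 23, u_5 = 13, u_6 = 21, u_7 = 25, u_8 = 1, u_9 = 15, u_{10} = 9, u_{11} = 19, u_{12} = 11, u_{13} = 7.
Since u_{13} = u_1 = 7, the sequence is eventually periodic: after a pre-period of length 1 it cycles with period 12.

12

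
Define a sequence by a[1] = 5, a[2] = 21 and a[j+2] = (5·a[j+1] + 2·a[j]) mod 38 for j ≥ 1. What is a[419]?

a[1] = 5,  a[2] = 21,  a[3] = 1,  a[4] = 9,  a[5] = 9,  a[6] = 25,  a[7] = 29,  a[8] = 5,  a[9] = 7,  a[10] = 7,  a[11] = 11,  a[12] = 31,  a[13] = 25,  a[14] = 35,  a[15] = 35,  a[16] = 17,  a[17] = 3,  a[18] = 11,  a[19] = 23,  a[20] = 23,  a[21] = 9,  a[22] = 15,  a[23] = 17,  a[24] = 1,  a[25] = 1,  a[26] = 7,  a[27] = 37,  a[28] = 9,  a[29] = 5,  a[30] = 5,  a[31] = 35,  a[32] = 33,  a[33] = 7,  a[34] = 25,  a[35] = 25,  a[36] = 23,  a[37] = 13,  a[38] = 35,  a[39] = 11,  a[40] = 11,  a[41] = 1,  a[42] = 27,  a[43] = 23,  a[44] = 17,  a[45] = 17,  a[46] = 5,  a[47] = 21.
Since (a[46], a[47]) = (a[1], a[2]) = (5, 21) (two consecutive terms determine the rest), the sequence is periodic with period 45.
So a[419] = a[1 + ((419-1) mod 45)] = a[14] = 35.

35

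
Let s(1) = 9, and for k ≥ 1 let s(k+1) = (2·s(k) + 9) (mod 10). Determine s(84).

5

Listing terms: s(1) = 9; s(2) = 7; s(3) = 3; s(4) = 5; s(5) = 9.
The sequence repeats with period 4.
(84 - 1) mod 4 = 3, so s(84) = s(4) = 5.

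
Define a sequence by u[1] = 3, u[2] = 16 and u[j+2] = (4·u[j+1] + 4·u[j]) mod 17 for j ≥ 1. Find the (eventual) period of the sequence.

Computing terms: u[1] = 3,  u[2] = 16,  u[3] = 8,  u[4] = 11,  u[5] = 8,  u[6] = 8,  u[7] = 13,  u[8] = 16,  u[9] = 14,  u[10] = 1,  u[11] = 9,  u[12] = 6,  u[13] = 9,  u[14] = 9,  u[15] = 4,  u[16] = 1,  u[17] = 3,  u[18] = 16.
Since (u[17], u[18]) = (u[1], u[2]) = (3, 16) (two consecutive terms determine the rest), the sequence is periodic with period 16.

16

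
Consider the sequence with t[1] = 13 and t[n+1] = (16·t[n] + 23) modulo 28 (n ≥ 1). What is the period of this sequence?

3

Computing terms: t[1] = 13; t[2] = 7; t[3] = 23; t[4] = 27; t[5] = 7.
Since t[5] = t[2] = 7, the sequence is eventually periodic: after a pre-period of length 1 it cycles with period 3.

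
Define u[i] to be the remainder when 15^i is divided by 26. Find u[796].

3

u[0] = 1,  u[1] = 15,  u[2] = 17,  u[3] = 21,  u[4] = 3,  u[5] = 19,  u[6] = 25,  u[7] = 11,  u[8] = 9,  u[9] = 5,  u[10] = 23,  u[11] = 7,  u[12] = 1.
The sequence repeats with period 12.
(796 - 0) mod 12 = 4, so u[796] = u[4] = 3.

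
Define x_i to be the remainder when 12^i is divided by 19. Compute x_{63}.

Listing terms: x_1 = 12,  x_2 = 11,  x_3 = 18,  x_4 = 7,  x_5 = 8,  x_6 = 1,  x_7 = 12.
The sequence repeats with period 6.
So x_{63} = x_{1 + ((63-1) mod 6)} = x_3 = 18.

18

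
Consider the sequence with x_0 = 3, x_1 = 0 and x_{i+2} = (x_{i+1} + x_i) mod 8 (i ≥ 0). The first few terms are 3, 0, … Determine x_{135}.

3

Computing terms: x_0 = 3; x_1 = 0; x_2 = 3; x_3 = 3; x_4 = 6; x_5 = 1; x_6 = 7; x_7 = 0; x_8 = 7; x_9 = 7; x_{10} = 6; x_{11} = 5; x_{12} = 3; x_{13} = 0.
The sequence repeats with period 12.
(135 - 0) mod 12 = 3, so x_{135} = x_3 = 3.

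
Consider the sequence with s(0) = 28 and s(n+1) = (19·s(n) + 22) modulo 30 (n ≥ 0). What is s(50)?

Listing terms: s(0) = 28; s(1) = 14; s(2) = 18; s(3) = 4; s(4) = 8; s(5) = 24; s(6) = 28.
Since s(6) = s(0) = 28, the sequence is periodic with period 6.
So s(50) = s(0 + ((50-0) mod 6)) = s(2) = 18.

18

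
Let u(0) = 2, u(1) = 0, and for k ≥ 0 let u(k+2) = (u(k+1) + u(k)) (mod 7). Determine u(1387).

Computing terms: u(0) = 2,  u(1) = 0,  u(2) = 2,  u(3) = 2,  u(4) = 4,  u(5) = 6,  u(6) = 3,  u(7) = 2,  u(8) = 5,  u(9) = 0,  u(10) = 5,  u(11) = 5,  u(12) = 3,  u(13) = 1,  u(14) = 4,  u(15) = 5,  u(16) = 2,  u(17) = 0.
The sequence repeats with period 16.
(1387 - 0) mod 16 = 11, so u(1387) = u(11) = 5.

5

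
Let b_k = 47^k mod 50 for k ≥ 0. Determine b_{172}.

41

Computing terms: b_0 = 1; b_1 = 47; b_2 = 9; b_3 = 23; b_4 = 31; b_5 = 7; b_6 = 29; b_7 = 13; b_8 = 11; b_9 = 17; b_{10} = 49; b_{11} = 3; b_{12} = 41; b_{13} = 27; b_{14} = 19; b_{15} = 43; b_{16} = 21; b_{17} = 37; b_{18} = 39; b_{19} = 33; b_{20} = 1.
Since b_{20} = b_0 = 1, the sequence is periodic with period 20.
(172 - 0) mod 20 = 12, so b_{172} = b_{12} = 41.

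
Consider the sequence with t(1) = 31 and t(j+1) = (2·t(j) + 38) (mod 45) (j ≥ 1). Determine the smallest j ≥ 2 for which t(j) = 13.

t(1) = 31,  t(2) = 10,  t(3) = 13,  t(4) = 19,  t(5) = 31.
The sequence repeats with period 4.
The value 13 first appears (with j ≥ 2) at t(3).

3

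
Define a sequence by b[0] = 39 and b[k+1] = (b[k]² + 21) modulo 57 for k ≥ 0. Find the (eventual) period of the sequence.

3

We have b[0] = 39,  b[1] = 3,  b[2] = 30,  b[3] = 9,  b[4] = 45,  b[5] = 51,  b[6] = 0,  b[7] = 21,  b[8] = 6,  b[9] = 0.
Since b[9] = b[6] = 0, the sequence is eventually periodic: after a pre-period of length 6 it cycles with period 3.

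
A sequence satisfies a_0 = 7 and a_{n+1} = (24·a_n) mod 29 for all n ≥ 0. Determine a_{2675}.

23

Listing terms: a_0 = 7,  a_1 = 23,  a_2 = 1,  a_3 = 24,  a_4 = 25,  a_5 = 20,  a_6 = 16,  a_7 = 7.
Since a_7 = a_0 = 7, the sequence is periodic with period 7.
(2675 - 0) mod 7 = 1, so a_{2675} = a_1 = 23.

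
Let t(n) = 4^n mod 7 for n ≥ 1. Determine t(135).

Computing terms: t(1) = 4,  t(2) = 2,  t(3) = 1,  t(4) = 4.
Since t(4) = t(1) = 4, the sequence is periodic with period 3.
(135 - 1) mod 3 = 2, so t(135) = t(3) = 1.

1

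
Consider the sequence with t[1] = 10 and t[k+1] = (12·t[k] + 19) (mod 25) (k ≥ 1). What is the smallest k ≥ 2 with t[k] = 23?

16

Listing terms: t[1] = 10, t[2] = 14, t[3] = 12, t[4] = 13, t[5] = 0, t[6] = 19, t[7] = 22, t[8] = 8, t[9] = 15, t[10] = 24, t[11] = 7, t[12] = 3, t[13] = 5, t[14] = 4, t[15] = 17, t[16] = 23, t[17] = 20, t[18] = 9, t[19] = 2, t[20] = 18, t[21] = 10.
Since t[21] = t[1] = 10, the sequence is periodic with period 20.
The value 23 first appears (with k ≥ 2) at t[16].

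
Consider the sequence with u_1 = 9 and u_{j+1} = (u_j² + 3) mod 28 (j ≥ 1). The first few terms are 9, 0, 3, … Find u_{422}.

0

Listing terms: u_1 = 9; u_2 = 0; u_3 = 3; u_4 = 12; u_5 = 7; u_6 = 24; u_7 = 19; u_8 = 0.
Since u_8 = u_2 = 0, the sequence is eventually periodic: after a pre-period of length 1 it cycles with period 6.
For j ≥ 2, u_j depends only on (j - 2) mod 6. (422 - 2) mod 6 = 0, so u_{422} = u_2 = 0.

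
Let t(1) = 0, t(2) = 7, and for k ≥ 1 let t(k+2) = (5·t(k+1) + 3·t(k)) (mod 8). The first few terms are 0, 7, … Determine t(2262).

t(1) = 0,  t(2) = 7,  t(3) = 3,  t(4) = 4,  t(5) = 5,  t(6) = 5,  t(7) = 0,  t(8) = 7.
The sequence repeats with period 6.
(2262 - 1) mod 6 = 5, so t(2262) = t(6) = 5.

5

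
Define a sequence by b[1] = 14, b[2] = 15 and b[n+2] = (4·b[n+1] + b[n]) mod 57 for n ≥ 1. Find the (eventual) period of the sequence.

24

We have b[1] = 14, b[2] = 15, b[3] = 17, b[4] = 26, b[5] = 7, b[6] = 54, b[7] = 52, b[8] = 34, b[9] = 17, b[10] = 45, b[11] = 26, b[12] = 35, b[13] = 52, b[14] = 15, b[15] = 55, b[16] = 7, b[17] = 26, b[18] = 54, b[19] = 14, b[20] = 53, b[21] = 55, b[22] = 45, b[23] = 7, b[24] = 16, b[25] = 14, b[26] = 15.
Since (b[25], b[26]) = (b[1], b[2]) = (14, 15) (two consecutive terms determine the rest), the sequence is periodic with period 24.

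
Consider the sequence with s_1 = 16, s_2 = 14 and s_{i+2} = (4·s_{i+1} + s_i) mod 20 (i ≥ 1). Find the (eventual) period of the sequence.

20

Computing terms: s_1 = 16,  s_2 = 14,  s_3 = 12,  s_4 = 2,  s_5 = 0,  s_6 = 2,  s_7 = 8,  s_8 = 14,  s_9 = 4,  s_{10} = 10,  s_{11} = 4,  s_{12} = 6,  s_{13} = 8,  s_{14} = 18,  s_{15} = 0,  s_{16} = 18,  s_{17} = 12,  s_{18} = 6,  s_{19} = 16,  s_{20} = 10,  s_{21} = 16,  s_{22} = 14.
Since (s_{21}, s_{22}) = (s_1, s_2) = (16, 14) (two consecutive terms determine the rest), the sequence is periodic with period 20.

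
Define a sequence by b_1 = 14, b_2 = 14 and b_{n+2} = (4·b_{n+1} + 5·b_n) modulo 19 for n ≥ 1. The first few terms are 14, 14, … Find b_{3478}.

4

Listing terms: b_1 = 14,  b_2 = 14,  b_3 = 12,  b_4 = 4,  b_5 = 0,  b_6 = 1,  b_7 = 4,  b_8 = 2,  b_9 = 9,  b_{10} = 8,  b_{11} = 1,  b_{12} = 6,  b_{13} = 10,  b_{14} = 13,  b_{15} = 7,  b_{16} = 17,  b_{17} = 8,  b_{18} = 3,  b_{19} = 14,  b_{20} = 14.
The sequence repeats with period 18.
So b_{3478} = b_{1 + ((3478-1) mod 18)} = b_4 = 4.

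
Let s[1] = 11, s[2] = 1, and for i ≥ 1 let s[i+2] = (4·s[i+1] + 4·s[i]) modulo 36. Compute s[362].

Listing terms: s[1] = 11; s[2] = 1; s[3] = 12; s[4] = 16; s[5] = 4; s[6] = 8; s[7] = 12; s[8] = 8; s[9] = 8; s[10] = 28; s[11] = 0; s[12] = 4; s[13] = 16; s[14] = 8; s[15] = 24; s[16] = 20; s[17] = 32; s[18] = 28; s[19] = 24; s[20] = 28; s[21] = 28; s[22] = 8; s[23] = 0; s[24] = 32; s[25] = 20; s[26] = 28; s[27] = 12; s[28] = 16.
Since (s[27], s[28]) = (s[3], s[4]) = (12, 16) (two consecutive terms determine the rest), the sequence is eventually periodic: after a pre-period of length 2 it cycles with period 24.
For i ≥ 3, s[i] depends only on (i - 3) mod 24. (362 - 3) mod 24 = 23, so s[362] = s[26] = 28.

28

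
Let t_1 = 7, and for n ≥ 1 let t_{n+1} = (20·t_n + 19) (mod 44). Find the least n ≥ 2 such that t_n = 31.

Listing terms: t_1 = 7, t_2 = 27, t_3 = 31, t_4 = 23, t_5 = 39, t_6 = 7.
Since t_6 = t_1 = 7, the sequence is periodic with period 5.
The value 31 first appears (with n ≥ 2) at t_3.

3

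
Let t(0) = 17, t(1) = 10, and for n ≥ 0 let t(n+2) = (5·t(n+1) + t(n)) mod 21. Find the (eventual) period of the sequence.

24

We have t(0) = 17; t(1) = 10; t(2) = 4; t(3) = 9; t(4) = 7; t(5) = 2; t(6) = 17; t(7) = 3; t(8) = 11; t(9) = 16; t(10) = 7; t(11) = 9; t(12) = 10; t(13) = 17; t(14) = 11; t(15) = 9; t(16) = 14; t(17) = 16; t(18) = 10; t(19) = 3; t(20) = 4; t(21) = 2; t(22) = 14; t(23) = 9; t(24) = 17; t(25) = 10.
Since (t(24), t(25)) = (t(0), t(1)) = (17, 10) (two consecutive terms determine the rest), the sequence is periodic with period 24.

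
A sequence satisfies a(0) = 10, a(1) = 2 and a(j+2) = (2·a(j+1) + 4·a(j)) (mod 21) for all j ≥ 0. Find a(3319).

Computing terms: a(0) = 10; a(1) = 2; a(2) = 2; a(3) = 12; a(4) = 11; a(5) = 7; a(6) = 16; a(7) = 18; a(8) = 16; a(9) = 20; a(10) = 20; a(11) = 15; a(12) = 5; a(13) = 7; a(14) = 13; a(15) = 12; a(16) = 13; a(17) = 11; a(18) = 11; a(19) = 3; a(20) = 8; a(21) = 7; a(22) = 4; a(23) = 15; a(24) = 4; a(25) = 5; a(26) = 5; a(27) = 9; a(28) = 17; a(29) = 7; a(30) = 19; a(31) = 3; a(32) = 19; a(33) = 8; a(34) = 8; a(35) = 6; a(36) = 2; a(37) = 7; a(38) = 1; a(39) = 9; a(40) = 1; a(41) = 17; a(42) = 17; a(43) = 18; a(44) = 20; a(45) = 7; a(46) = 10; a(47) = 6; a(48) = 10; a(49) = 2.
The sequence repeats with period 48.
So a(3319) = a(0 + ((3319-0) mod 48)) = a(7) = 18.

18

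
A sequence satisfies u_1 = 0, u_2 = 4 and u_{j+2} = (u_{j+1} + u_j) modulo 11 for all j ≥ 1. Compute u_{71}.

We have u_1 = 0, u_2 = 4, u_3 = 4, u_4 = 8, u_5 = 1, u_6 = 9, u_7 = 10, u_8 = 8, u_9 = 7, u_{10} = 4, u_{11} = 0, u_{12} = 4.
The sequence repeats with period 10.
So u_{71} = u_{1 + ((71-1) mod 10)} = u_1 = 0.

0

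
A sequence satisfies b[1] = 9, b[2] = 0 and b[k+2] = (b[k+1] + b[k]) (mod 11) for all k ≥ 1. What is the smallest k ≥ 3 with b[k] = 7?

b[1] = 9; b[2] = 0; b[3] = 9; b[4] = 9; b[5] = 7; b[6] = 5; b[7] = 1; b[8] = 6; b[9] = 7; b[10] = 2; b[11] = 9; b[12] = 0.
Since (b[11], b[12]) = (b[1], b[2]) = (9, 0) (two consecutive terms determine the rest), the sequence is periodic with period 10.
The value 7 first appears (with k ≥ 3) at b[5].

5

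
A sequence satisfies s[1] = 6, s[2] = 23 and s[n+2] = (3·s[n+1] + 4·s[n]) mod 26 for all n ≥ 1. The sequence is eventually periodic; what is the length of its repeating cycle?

Listing terms: s[1] = 6, s[2] = 23, s[3] = 15, s[4] = 7, s[5] = 3, s[6] = 11, s[7] = 19, s[8] = 23, s[9] = 15.
Since (s[8], s[9]) = (s[2], s[3]) = (23, 15) (two consecutive terms determine the rest), the sequence is eventually periodic: after a pre-period of length 1 it cycles with period 6.

6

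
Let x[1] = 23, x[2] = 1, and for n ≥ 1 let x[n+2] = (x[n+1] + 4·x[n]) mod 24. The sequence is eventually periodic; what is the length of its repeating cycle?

8

Computing terms: x[1] = 23,  x[2] = 1,  x[3] = 21,  x[4] = 1,  x[5] = 13,  x[6] = 17,  x[7] = 21,  x[8] = 17,  x[9] = 5,  x[10] = 1,  x[11] = 21.
Since (x[10], x[11]) = (x[2], x[3]) = (1, 21) (two consecutive terms determine the rest), the sequence is eventually periodic: after a pre-period of length 1 it cycles with period 8.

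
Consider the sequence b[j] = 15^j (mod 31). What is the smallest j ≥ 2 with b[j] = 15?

11

Listing terms: b[1] = 15,  b[2] = 8,  b[3] = 27,  b[4] = 2,  b[5] = 30,  b[6] = 16,  b[7] = 23,  b[8] = 4,  b[9] = 29,  b[10] = 1,  b[11] = 15.
Since b[11] = b[1] = 15, the sequence is periodic with period 10.
The value 15 next appears (with j ≥ 2) at b[11].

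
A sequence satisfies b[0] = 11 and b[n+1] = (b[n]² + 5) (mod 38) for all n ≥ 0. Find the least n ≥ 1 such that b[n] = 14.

3

Computing terms: b[0] = 11,  b[1] = 12,  b[2] = 35,  b[3] = 14,  b[4] = 11.
The sequence repeats with period 4.
The value 14 first appears (with n ≥ 1) at b[3].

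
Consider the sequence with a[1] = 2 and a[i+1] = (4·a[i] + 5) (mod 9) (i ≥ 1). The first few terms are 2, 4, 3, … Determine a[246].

We have a[1] = 2; a[2] = 4; a[3] = 3; a[4] = 8; a[5] = 1; a[6] = 0; a[7] = 5; a[8] = 7; a[9] = 6; a[10] = 2.
Since a[10] = a[1] = 2, the sequence is periodic with period 9.
(246 - 1) mod 9 = 2, so a[246] = a[3] = 3.

3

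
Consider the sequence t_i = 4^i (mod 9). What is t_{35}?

7

We have t_1 = 4, t_2 = 7, t_3 = 1, t_4 = 4.
Since t_4 = t_1 = 4, the sequence is periodic with period 3.
So t_{35} = t_{1 + ((35-1) mod 3)} = t_2 = 7.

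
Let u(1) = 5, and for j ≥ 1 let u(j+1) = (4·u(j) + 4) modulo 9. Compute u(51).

4

We have u(1) = 5, u(2) = 6, u(3) = 1, u(4) = 8, u(5) = 0, u(6) = 4, u(7) = 2, u(8) = 3, u(9) = 7, u(10) = 5.
The sequence repeats with period 9.
So u(51) = u(1 + ((51-1) mod 9)) = u(6) = 4.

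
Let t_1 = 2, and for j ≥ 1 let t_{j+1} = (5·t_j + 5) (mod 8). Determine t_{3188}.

We have t_1 = 2; t_2 = 7; t_3 = 0; t_4 = 5; t_5 = 6; t_6 = 3; t_7 = 4; t_8 = 1; t_9 = 2.
The sequence repeats with period 8.
So t_{3188} = t_{1 + ((3188-1) mod 8)} = t_4 = 5.

5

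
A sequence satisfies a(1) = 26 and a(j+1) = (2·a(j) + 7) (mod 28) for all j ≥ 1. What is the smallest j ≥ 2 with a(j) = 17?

a(1) = 26; a(2) = 3; a(3) = 13; a(4) = 5; a(5) = 17; a(6) = 13.
Since a(6) = a(3) = 13, the sequence is eventually periodic: after a pre-period of length 2 it cycles with period 3.
The value 17 first appears (with j ≥ 2) at a(5).

5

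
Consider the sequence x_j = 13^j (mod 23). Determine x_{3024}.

16

We have x_0 = 1; x_1 = 13; x_2 = 8; x_3 = 12; x_4 = 18; x_5 = 4; x_6 = 6; x_7 = 9; x_8 = 2; x_9 = 3; x_{10} = 16; x_{11} = 1.
Since x_{11} = x_0 = 1, the sequence is periodic with period 11.
So x_{3024} = x_{0 + ((3024-0) mod 11)} = x_{10} = 16.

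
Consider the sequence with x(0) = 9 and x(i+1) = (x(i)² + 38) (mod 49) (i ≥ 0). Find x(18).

Listing terms: x(0) = 9, x(1) = 21, x(2) = 38, x(3) = 12, x(4) = 35, x(5) = 38.
Since x(5) = x(2) = 38, the sequence is eventually periodic: after a pre-period of length 2 it cycles with period 3.
For i ≥ 2, x(i) depends only on (i - 2) mod 3. (18 - 2) mod 3 = 1, so x(18) = x(3) = 12.

12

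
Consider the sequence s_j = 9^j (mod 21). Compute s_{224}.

18

We have s_0 = 1, s_1 = 9, s_2 = 18, s_3 = 15, s_4 = 9.
Since s_4 = s_1 = 9, the sequence is eventually periodic: after a pre-period of length 1 it cycles with period 3.
For j ≥ 1, s_j depends only on (j - 1) mod 3. (224 - 1) mod 3 = 1, so s_{224} = s_2 = 18.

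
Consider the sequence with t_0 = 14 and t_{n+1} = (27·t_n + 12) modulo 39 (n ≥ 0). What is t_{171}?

Listing terms: t_0 = 14; t_1 = 0; t_2 = 12; t_3 = 24; t_4 = 36; t_5 = 9; t_6 = 21; t_7 = 33; t_8 = 6; t_9 = 18; t_{10} = 30; t_{11} = 3; t_{12} = 15; t_{13} = 27; t_{14} = 0.
Since t_{14} = t_1 = 0, the sequence is eventually periodic: after a pre-period of length 1 it cycles with period 13.
For n ≥ 1, t_n depends only on (n - 1) mod 13. (171 - 1) mod 13 = 1, so t_{171} = t_2 = 12.

12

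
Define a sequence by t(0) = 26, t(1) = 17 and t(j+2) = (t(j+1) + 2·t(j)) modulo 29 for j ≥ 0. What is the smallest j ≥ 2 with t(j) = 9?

Computing terms: t(0) = 26,  t(1) = 17,  t(2) = 11,  t(3) = 16,  t(4) = 9,  t(5) = 12,  t(6) = 1,  t(7) = 25,  t(8) = 27,  t(9) = 19,  t(10) = 15,  t(11) = 24,  t(12) = 25,  t(13) = 15,  t(14) = 7,  t(15) = 8,  t(16) = 22,  t(17) = 9,  t(18) = 24,  t(19) = 13,  t(20) = 3,  t(21) = 0,  t(22) = 6,  t(23) = 6,  t(24) = 18,  t(25) = 1,  t(26) = 8,  t(27) = 10,  t(28) = 26,  t(29) = 17.
Since (t(28), t(29)) = (t(0), t(1)) = (26, 17) (two consecutive terms determine the rest), the sequence is periodic with period 28.
The value 9 first appears (with j ≥ 2) at t(4).

4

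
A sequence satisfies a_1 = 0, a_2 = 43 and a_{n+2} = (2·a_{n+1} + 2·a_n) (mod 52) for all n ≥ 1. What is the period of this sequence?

We have a_1 = 0,  a_2 = 43,  a_3 = 34,  a_4 = 50,  a_5 = 12,  a_6 = 20,  a_7 = 12,  a_8 = 12,  a_9 = 48,  a_{10} = 16,  a_{11} = 24,  a_{12} = 28,  a_{13} = 0,  a_{14} = 4,  a_{15} = 8,  a_{16} = 24,  a_{17} = 12,  a_{18} = 20.
Since (a_{17}, a_{18}) = (a_5, a_6) = (12, 20) (two consecutive terms determine the rest), the sequence is eventually periodic: after a pre-period of length 4 it cycles with period 12.

12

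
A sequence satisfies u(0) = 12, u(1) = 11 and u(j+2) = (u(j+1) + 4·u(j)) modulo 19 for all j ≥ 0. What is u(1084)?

16

Listing terms: u(0) = 12,  u(1) = 11,  u(2) = 2,  u(3) = 8,  u(4) = 16,  u(5) = 10,  u(6) = 17,  u(7) = 0,  u(8) = 11,  u(9) = 11,  u(10) = 17,  u(11) = 4,  u(12) = 15,  u(13) = 12,  u(14) = 15,  u(15) = 6,  u(16) = 9,  u(17) = 14,  u(18) = 12,  u(19) = 11.
Since (u(18), u(19)) = (u(0), u(1)) = (12, 11) (two consecutive terms determine the rest), the sequence is periodic with period 18.
(1084 - 0) mod 18 = 4, so u(1084) = u(4) = 16.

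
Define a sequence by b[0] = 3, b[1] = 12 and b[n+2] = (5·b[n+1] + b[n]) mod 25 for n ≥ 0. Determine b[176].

Listing terms: b[0] = 3,  b[1] = 12,  b[2] = 13,  b[3] = 2,  b[4] = 23,  b[5] = 17,  b[6] = 8,  b[7] = 7,  b[8] = 18,  b[9] = 22,  b[10] = 3,  b[11] = 12.
Since (b[10], b[11]) = (b[0], b[1]) = (3, 12) (two consecutive terms determine the rest), the sequence is periodic with period 10.
So b[176] = b[0 + ((176-0) mod 10)] = b[6] = 8.

8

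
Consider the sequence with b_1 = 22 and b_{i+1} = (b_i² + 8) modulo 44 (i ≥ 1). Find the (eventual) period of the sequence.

b_1 = 22,  b_2 = 8,  b_3 = 28,  b_4 = 0,  b_5 = 8.
Since b_5 = b_2 = 8, the sequence is eventually periodic: after a pre-period of length 1 it cycles with period 3.

3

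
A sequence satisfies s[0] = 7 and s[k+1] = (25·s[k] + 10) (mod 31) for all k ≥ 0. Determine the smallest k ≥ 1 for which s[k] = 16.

2

Computing terms: s[0] = 7,  s[1] = 30,  s[2] = 16,  s[3] = 7.
The sequence repeats with period 3.
The value 16 first appears (with k ≥ 1) at s[2].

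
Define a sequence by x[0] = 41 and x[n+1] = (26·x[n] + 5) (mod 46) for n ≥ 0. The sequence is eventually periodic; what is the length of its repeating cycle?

x[0] = 41, x[1] = 13, x[2] = 21, x[3] = 45, x[4] = 25, x[5] = 11, x[6] = 15, x[7] = 27, x[8] = 17, x[9] = 33, x[10] = 35, x[11] = 41.
The sequence repeats with period 11.

11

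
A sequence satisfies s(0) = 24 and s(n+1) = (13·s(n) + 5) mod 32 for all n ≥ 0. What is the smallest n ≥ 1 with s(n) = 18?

14

s(0) = 24; s(1) = 29; s(2) = 30; s(3) = 11; s(4) = 20; s(5) = 9; s(6) = 26; s(7) = 23; s(8) = 16; s(9) = 21; s(10) = 22; s(11) = 3; s(12) = 12; s(13) = 1; s(14) = 18; s(15) = 15; s(16) = 8; s(17) = 13; s(18) = 14; s(19) = 27; s(20) = 4; s(21) = 25; s(22) = 10; s(23) = 7; s(24) = 0; s(25) = 5; s(26) = 6; s(27) = 19; s(28) = 28; s(29) = 17; s(30) = 2; s(31) = 31; s(32) = 24.
The sequence repeats with period 32.
The value 18 first appears (with n ≥ 1) at s(14).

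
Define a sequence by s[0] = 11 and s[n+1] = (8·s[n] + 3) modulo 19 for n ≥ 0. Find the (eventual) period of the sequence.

s[0] = 11,  s[1] = 15,  s[2] = 9,  s[3] = 18,  s[4] = 14,  s[5] = 1,  s[6] = 11.
Since s[6] = s[0] = 11, the sequence is periodic with period 6.

6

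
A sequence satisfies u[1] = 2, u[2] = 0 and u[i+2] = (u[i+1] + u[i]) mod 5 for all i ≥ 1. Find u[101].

u[1] = 2, u[2] = 0, u[3] = 2, u[4] = 2, u[5] = 4, u[6] = 1, u[7] = 0, u[8] = 1, u[9] = 1, u[10] = 2, u[11] = 3, u[12] = 0, u[13] = 3, u[14] = 3, u[15] = 1, u[16] = 4, u[17] = 0, u[18] = 4, u[19] = 4, u[20] = 3, u[21] = 2, u[22] = 0.
Since (u[21], u[22]) = (u[1], u[2]) = (2, 0) (two consecutive terms determine the rest), the sequence is periodic with period 20.
(101 - 1) mod 20 = 0, so u[101] = u[1] = 2.

2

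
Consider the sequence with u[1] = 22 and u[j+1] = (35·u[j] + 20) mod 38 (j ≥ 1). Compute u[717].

16

Computing terms: u[1] = 22; u[2] = 30; u[3] = 6; u[4] = 2; u[5] = 14; u[6] = 16; u[7] = 10; u[8] = 28; u[9] = 12; u[10] = 22.
The sequence repeats with period 9.
(717 - 1) mod 9 = 5, so u[717] = u[6] = 16.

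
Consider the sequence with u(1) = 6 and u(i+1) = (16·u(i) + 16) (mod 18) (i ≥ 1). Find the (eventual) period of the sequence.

We have u(1) = 6,  u(2) = 4,  u(3) = 8,  u(4) = 0,  u(5) = 16,  u(6) = 2,  u(7) = 12,  u(8) = 10,  u(9) = 14,  u(10) = 6.
The sequence repeats with period 9.

9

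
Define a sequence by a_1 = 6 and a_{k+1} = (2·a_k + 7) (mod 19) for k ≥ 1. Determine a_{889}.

8

Listing terms: a_1 = 6; a_2 = 0; a_3 = 7; a_4 = 2; a_5 = 11; a_6 = 10; a_7 = 8; a_8 = 4; a_9 = 15; a_{10} = 18; a_{11} = 5; a_{12} = 17; a_{13} = 3; a_{14} = 13; a_{15} = 14; a_{16} = 16; a_{17} = 1; a_{18} = 9; a_{19} = 6.
The sequence repeats with period 18.
(889 - 1) mod 18 = 6, so a_{889} = a_7 = 8.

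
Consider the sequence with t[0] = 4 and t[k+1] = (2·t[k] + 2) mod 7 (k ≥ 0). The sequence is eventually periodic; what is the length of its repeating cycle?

t[0] = 4, t[1] = 3, t[2] = 1, t[3] = 4.
The sequence repeats with period 3.

3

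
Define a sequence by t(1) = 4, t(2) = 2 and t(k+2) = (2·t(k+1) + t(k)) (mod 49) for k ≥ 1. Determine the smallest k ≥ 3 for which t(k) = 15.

We have t(1) = 4, t(2) = 2, t(3) = 8, t(4) = 18, t(5) = 44, t(6) = 8, t(7) = 11, t(8) = 30, t(9) = 22, t(10) = 25, t(11) = 23, t(12) = 22, t(13) = 18, t(14) = 9, t(15) = 36, t(16) = 32, t(17) = 2, t(18) = 36, t(19) = 25, t(20) = 37, t(21) = 1, t(22) = 39, t(23) = 30, t(24) = 1, t(25) = 32, t(26) = 16, t(27) = 15, t(28) = 46, t(29) = 9, t(30) = 15, t(31) = 39, t(32) = 44, t(33) = 29, t(34) = 4, t(35) = 37, t(36) = 29, t(37) = 46, t(38) = 23, t(39) = 43, t(40) = 11, t(41) = 16, t(42) = 43, t(43) = 4, t(44) = 2.
Since (t(43), t(44)) = (t(1), t(2)) = (4, 2) (two consecutive terms determine the rest), the sequence is periodic with period 42.
The value 15 first appears (with k ≥ 3) at t(27).

27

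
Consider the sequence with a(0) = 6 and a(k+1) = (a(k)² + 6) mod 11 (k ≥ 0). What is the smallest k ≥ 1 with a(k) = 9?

a(0) = 6,  a(1) = 9,  a(2) = 10,  a(3) = 7,  a(4) = 0,  a(5) = 6.
The sequence repeats with period 5.
The value 9 first appears (with k ≥ 1) at a(1).

1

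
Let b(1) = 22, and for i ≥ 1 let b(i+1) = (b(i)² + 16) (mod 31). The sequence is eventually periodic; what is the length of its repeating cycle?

6

Computing terms: b(1) = 22, b(2) = 4, b(3) = 1, b(4) = 17, b(5) = 26, b(6) = 10, b(7) = 23, b(8) = 18, b(9) = 30, b(10) = 17.
Since b(10) = b(4) = 17, the sequence is eventually periodic: after a pre-period of length 3 it cycles with period 6.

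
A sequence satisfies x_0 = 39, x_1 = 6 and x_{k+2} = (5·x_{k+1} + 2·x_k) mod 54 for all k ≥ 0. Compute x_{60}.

12

We have x_0 = 39, x_1 = 6, x_2 = 0, x_3 = 12, x_4 = 6, x_5 = 0.
Since (x_4, x_5) = (x_1, x_2) = (6, 0) (two consecutive terms determine the rest), the sequence is eventually periodic: after a pre-period of length 1 it cycles with period 3.
For k ≥ 1, x_k depends only on (k - 1) mod 3. (60 - 1) mod 3 = 2, so x_{60} = x_3 = 12.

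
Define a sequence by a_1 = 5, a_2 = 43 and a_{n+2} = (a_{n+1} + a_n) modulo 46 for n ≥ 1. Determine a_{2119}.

1

Computing terms: a_1 = 5, a_2 = 43, a_3 = 2, a_4 = 45, a_5 = 1, a_6 = 0, a_7 = 1, a_8 = 1, a_9 = 2, a_{10} = 3, a_{11} = 5, a_{12} = 8, a_{13} = 13, a_{14} = 21, a_{15} = 34, a_{16} = 9, a_{17} = 43, a_{18} = 6, a_{19} = 3, a_{20} = 9, a_{21} = 12, a_{22} = 21, a_{23} = 33, a_{24} = 8, a_{25} = 41, a_{26} = 3, a_{27} = 44, a_{28} = 1, a_{29} = 45, a_{30} = 0, a_{31} = 45, a_{32} = 45, a_{33} = 44, a_{34} = 43, a_{35} = 41, a_{36} = 38, a_{37} = 33, a_{38} = 25, a_{39} = 12, a_{40} = 37, a_{41} = 3, a_{42} = 40, a_{43} = 43, a_{44} = 37, a_{45} = 34, a_{46} = 25, a_{47} = 13, a_{48} = 38, a_{49} = 5, a_{50} = 43.
The sequence repeats with period 48.
(2119 - 1) mod 48 = 6, so a_{2119} = a_7 = 1.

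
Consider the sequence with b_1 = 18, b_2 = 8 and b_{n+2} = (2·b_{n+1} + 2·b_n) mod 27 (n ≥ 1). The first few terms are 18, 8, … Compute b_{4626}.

Listing terms: b_1 = 18; b_2 = 8; b_3 = 25; b_4 = 12; b_5 = 20; b_6 = 10; b_7 = 6; b_8 = 5; b_9 = 22; b_{10} = 0; b_{11} = 17; b_{12} = 7; b_{13} = 21; b_{14} = 2; b_{15} = 19; b_{16} = 15; b_{17} = 14; b_{18} = 4; b_{19} = 9; b_{20} = 26; b_{21} = 16; b_{22} = 3; b_{23} = 11; b_{24} = 1; b_{25} = 24; b_{26} = 23; b_{27} = 13; b_{28} = 18; b_{29} = 8.
Since (b_{28}, b_{29}) = (b_1, b_2) = (18, 8) (two consecutive terms determine the rest), the sequence is periodic with period 27.
(4626 - 1) mod 27 = 8, so b_{4626} = b_9 = 22.

22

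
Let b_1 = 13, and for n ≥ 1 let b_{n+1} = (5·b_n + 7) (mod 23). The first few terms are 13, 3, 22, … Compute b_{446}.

Listing terms: b_1 = 13; b_2 = 3; b_3 = 22; b_4 = 2; b_5 = 17; b_6 = 0; b_7 = 7; b_8 = 19; b_9 = 10; b_{10} = 11; b_{11} = 16; b_{12} = 18; b_{13} = 5; b_{14} = 9; b_{15} = 6; b_{16} = 14; b_{17} = 8; b_{18} = 1; b_{19} = 12; b_{20} = 21; b_{21} = 20; b_{22} = 15; b_{23} = 13.
The sequence repeats with period 22.
So b_{446} = b_{1 + ((446-1) mod 22)} = b_6 = 0.

0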